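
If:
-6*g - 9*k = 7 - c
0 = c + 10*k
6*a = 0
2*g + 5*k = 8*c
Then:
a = 0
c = -35/118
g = -595/472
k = 7/236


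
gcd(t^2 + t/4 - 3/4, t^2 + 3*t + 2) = t + 1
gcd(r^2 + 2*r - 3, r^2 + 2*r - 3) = r^2 + 2*r - 3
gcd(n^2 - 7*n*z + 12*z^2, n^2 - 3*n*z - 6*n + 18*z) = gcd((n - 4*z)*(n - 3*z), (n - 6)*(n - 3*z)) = -n + 3*z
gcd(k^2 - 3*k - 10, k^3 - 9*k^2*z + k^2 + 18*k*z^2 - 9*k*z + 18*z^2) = 1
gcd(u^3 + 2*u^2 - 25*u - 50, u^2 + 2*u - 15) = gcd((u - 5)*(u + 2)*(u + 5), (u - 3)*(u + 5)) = u + 5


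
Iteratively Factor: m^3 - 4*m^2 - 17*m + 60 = (m - 3)*(m^2 - m - 20) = (m - 5)*(m - 3)*(m + 4)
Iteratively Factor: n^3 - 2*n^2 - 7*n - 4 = (n + 1)*(n^2 - 3*n - 4) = (n - 4)*(n + 1)*(n + 1)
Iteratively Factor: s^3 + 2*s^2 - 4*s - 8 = (s + 2)*(s^2 - 4) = (s - 2)*(s + 2)*(s + 2)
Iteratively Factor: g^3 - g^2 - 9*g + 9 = (g + 3)*(g^2 - 4*g + 3) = (g - 1)*(g + 3)*(g - 3)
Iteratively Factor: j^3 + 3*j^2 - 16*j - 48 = (j + 4)*(j^2 - j - 12) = (j + 3)*(j + 4)*(j - 4)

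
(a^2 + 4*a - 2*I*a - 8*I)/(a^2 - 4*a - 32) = (a - 2*I)/(a - 8)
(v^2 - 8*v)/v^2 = (v - 8)/v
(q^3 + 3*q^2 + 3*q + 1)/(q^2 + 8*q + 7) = (q^2 + 2*q + 1)/(q + 7)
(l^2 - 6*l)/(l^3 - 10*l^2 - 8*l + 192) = l/(l^2 - 4*l - 32)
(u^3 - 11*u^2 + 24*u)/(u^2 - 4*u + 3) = u*(u - 8)/(u - 1)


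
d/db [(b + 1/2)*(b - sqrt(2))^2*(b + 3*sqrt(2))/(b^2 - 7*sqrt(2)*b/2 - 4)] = (4*b^5 - 19*sqrt(2)*b^4 + b^4 - 60*b^3 - 7*sqrt(2)*b^3 - 9*b^2 + 34*sqrt(2)*b^2 - 20*sqrt(2)*b + 160*b - 48*sqrt(2) + 82)/(2*b^4 - 14*sqrt(2)*b^3 + 33*b^2 + 56*sqrt(2)*b + 32)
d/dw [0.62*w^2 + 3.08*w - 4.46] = 1.24*w + 3.08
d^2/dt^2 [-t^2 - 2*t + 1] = -2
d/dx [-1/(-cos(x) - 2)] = sin(x)/(cos(x) + 2)^2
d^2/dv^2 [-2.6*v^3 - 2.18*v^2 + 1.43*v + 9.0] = -15.6*v - 4.36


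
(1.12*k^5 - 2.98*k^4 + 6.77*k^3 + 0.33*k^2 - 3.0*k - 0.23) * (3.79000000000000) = 4.2448*k^5 - 11.2942*k^4 + 25.6583*k^3 + 1.2507*k^2 - 11.37*k - 0.8717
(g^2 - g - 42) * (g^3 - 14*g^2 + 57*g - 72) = g^5 - 15*g^4 + 29*g^3 + 459*g^2 - 2322*g + 3024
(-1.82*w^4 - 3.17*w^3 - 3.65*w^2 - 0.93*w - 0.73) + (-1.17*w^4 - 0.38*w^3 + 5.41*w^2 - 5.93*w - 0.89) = -2.99*w^4 - 3.55*w^3 + 1.76*w^2 - 6.86*w - 1.62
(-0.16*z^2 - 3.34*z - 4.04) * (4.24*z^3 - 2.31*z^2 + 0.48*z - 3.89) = -0.6784*z^5 - 13.792*z^4 - 9.491*z^3 + 8.3516*z^2 + 11.0534*z + 15.7156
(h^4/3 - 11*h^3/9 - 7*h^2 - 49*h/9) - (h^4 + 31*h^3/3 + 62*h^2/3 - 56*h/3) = -2*h^4/3 - 104*h^3/9 - 83*h^2/3 + 119*h/9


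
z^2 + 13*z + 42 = (z + 6)*(z + 7)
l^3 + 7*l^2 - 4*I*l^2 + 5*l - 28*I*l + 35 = (l + 7)*(l - 5*I)*(l + I)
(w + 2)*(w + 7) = w^2 + 9*w + 14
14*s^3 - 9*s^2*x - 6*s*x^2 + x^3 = (-7*s + x)*(-s + x)*(2*s + x)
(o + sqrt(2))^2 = o^2 + 2*sqrt(2)*o + 2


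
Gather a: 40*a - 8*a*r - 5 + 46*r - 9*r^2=a*(40 - 8*r) - 9*r^2 + 46*r - 5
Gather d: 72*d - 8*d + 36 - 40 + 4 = 64*d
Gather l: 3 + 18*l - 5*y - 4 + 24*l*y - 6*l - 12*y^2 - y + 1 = l*(24*y + 12) - 12*y^2 - 6*y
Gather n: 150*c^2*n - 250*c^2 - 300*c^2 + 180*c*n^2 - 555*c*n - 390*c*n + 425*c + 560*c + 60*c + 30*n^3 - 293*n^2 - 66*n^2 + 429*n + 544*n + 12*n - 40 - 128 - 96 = -550*c^2 + 1045*c + 30*n^3 + n^2*(180*c - 359) + n*(150*c^2 - 945*c + 985) - 264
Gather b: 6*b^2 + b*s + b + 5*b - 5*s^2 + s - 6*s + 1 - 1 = 6*b^2 + b*(s + 6) - 5*s^2 - 5*s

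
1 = 1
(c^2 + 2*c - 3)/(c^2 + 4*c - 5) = (c + 3)/(c + 5)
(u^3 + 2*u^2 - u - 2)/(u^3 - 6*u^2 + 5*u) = (u^2 + 3*u + 2)/(u*(u - 5))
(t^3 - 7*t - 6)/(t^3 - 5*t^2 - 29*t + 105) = (t^2 + 3*t + 2)/(t^2 - 2*t - 35)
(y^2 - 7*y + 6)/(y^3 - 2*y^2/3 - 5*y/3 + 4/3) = 3*(y - 6)/(3*y^2 + y - 4)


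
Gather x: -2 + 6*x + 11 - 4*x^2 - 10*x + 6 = -4*x^2 - 4*x + 15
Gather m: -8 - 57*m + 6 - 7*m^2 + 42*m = -7*m^2 - 15*m - 2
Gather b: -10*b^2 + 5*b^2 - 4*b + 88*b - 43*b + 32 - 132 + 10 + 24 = -5*b^2 + 41*b - 66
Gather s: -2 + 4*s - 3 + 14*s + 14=18*s + 9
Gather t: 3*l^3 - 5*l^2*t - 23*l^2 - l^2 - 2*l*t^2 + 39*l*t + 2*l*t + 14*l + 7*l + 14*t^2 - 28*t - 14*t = 3*l^3 - 24*l^2 + 21*l + t^2*(14 - 2*l) + t*(-5*l^2 + 41*l - 42)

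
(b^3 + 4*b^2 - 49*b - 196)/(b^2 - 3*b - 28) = b + 7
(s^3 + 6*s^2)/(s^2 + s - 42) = s^2*(s + 6)/(s^2 + s - 42)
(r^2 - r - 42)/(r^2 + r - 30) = (r - 7)/(r - 5)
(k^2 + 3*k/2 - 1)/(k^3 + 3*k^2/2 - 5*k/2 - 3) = (2*k - 1)/(2*k^2 - k - 3)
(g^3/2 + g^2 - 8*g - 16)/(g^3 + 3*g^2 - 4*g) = (g^2/2 - g - 4)/(g*(g - 1))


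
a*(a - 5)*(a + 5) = a^3 - 25*a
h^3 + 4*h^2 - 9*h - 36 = (h - 3)*(h + 3)*(h + 4)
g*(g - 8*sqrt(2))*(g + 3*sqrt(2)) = g^3 - 5*sqrt(2)*g^2 - 48*g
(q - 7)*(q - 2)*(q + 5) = q^3 - 4*q^2 - 31*q + 70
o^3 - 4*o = o*(o - 2)*(o + 2)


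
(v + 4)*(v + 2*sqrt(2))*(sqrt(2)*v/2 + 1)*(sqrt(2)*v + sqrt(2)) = v^4 + 3*sqrt(2)*v^3 + 5*v^3 + 8*v^2 + 15*sqrt(2)*v^2 + 12*sqrt(2)*v + 20*v + 16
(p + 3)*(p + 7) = p^2 + 10*p + 21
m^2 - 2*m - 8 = (m - 4)*(m + 2)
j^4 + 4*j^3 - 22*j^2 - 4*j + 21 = (j - 3)*(j - 1)*(j + 1)*(j + 7)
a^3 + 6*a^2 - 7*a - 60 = (a - 3)*(a + 4)*(a + 5)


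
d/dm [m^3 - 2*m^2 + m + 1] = 3*m^2 - 4*m + 1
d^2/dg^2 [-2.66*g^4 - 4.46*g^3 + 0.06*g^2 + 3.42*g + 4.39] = -31.92*g^2 - 26.76*g + 0.12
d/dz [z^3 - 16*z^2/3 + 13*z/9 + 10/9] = 3*z^2 - 32*z/3 + 13/9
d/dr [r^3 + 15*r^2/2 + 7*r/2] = 3*r^2 + 15*r + 7/2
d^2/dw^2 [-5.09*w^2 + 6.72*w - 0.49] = -10.1800000000000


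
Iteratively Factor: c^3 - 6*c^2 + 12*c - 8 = (c - 2)*(c^2 - 4*c + 4) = (c - 2)^2*(c - 2)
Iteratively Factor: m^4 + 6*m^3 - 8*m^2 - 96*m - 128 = (m + 4)*(m^3 + 2*m^2 - 16*m - 32) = (m + 4)^2*(m^2 - 2*m - 8) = (m + 2)*(m + 4)^2*(m - 4)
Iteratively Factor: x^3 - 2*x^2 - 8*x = (x + 2)*(x^2 - 4*x) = x*(x + 2)*(x - 4)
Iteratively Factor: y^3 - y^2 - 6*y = (y - 3)*(y^2 + 2*y) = y*(y - 3)*(y + 2)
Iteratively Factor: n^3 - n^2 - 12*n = (n + 3)*(n^2 - 4*n) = n*(n + 3)*(n - 4)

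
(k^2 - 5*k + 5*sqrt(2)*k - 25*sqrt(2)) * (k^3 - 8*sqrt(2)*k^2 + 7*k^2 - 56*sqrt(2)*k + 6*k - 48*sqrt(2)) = k^5 - 3*sqrt(2)*k^4 + 2*k^4 - 109*k^3 - 6*sqrt(2)*k^3 - 190*k^2 + 87*sqrt(2)*k^2 + 90*sqrt(2)*k + 2320*k + 2400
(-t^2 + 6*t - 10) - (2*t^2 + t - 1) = -3*t^2 + 5*t - 9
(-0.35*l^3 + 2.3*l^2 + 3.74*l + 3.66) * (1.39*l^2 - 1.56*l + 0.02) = -0.4865*l^5 + 3.743*l^4 + 1.6036*l^3 - 0.701000000000001*l^2 - 5.6348*l + 0.0732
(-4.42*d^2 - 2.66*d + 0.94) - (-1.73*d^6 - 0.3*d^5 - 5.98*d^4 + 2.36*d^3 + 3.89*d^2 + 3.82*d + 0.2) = 1.73*d^6 + 0.3*d^5 + 5.98*d^4 - 2.36*d^3 - 8.31*d^2 - 6.48*d + 0.74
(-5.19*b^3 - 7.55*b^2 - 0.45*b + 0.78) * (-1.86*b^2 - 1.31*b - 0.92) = 9.6534*b^5 + 20.8419*b^4 + 15.5023*b^3 + 6.0847*b^2 - 0.6078*b - 0.7176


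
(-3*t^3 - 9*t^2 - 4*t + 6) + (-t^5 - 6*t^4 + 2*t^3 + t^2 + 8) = -t^5 - 6*t^4 - t^3 - 8*t^2 - 4*t + 14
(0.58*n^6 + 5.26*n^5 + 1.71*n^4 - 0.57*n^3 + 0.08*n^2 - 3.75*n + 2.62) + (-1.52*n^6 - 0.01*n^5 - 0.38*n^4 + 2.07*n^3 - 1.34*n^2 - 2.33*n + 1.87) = -0.94*n^6 + 5.25*n^5 + 1.33*n^4 + 1.5*n^3 - 1.26*n^2 - 6.08*n + 4.49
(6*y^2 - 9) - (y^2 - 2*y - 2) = 5*y^2 + 2*y - 7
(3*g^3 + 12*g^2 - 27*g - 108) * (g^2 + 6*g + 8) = 3*g^5 + 30*g^4 + 69*g^3 - 174*g^2 - 864*g - 864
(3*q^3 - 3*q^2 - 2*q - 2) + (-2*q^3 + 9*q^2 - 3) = q^3 + 6*q^2 - 2*q - 5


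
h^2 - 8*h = h*(h - 8)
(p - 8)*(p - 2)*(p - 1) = p^3 - 11*p^2 + 26*p - 16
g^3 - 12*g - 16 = (g - 4)*(g + 2)^2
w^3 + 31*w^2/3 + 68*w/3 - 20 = (w - 2/3)*(w + 5)*(w + 6)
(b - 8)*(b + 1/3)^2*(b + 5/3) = b^4 - 17*b^3/3 - 157*b^2/9 - 259*b/27 - 40/27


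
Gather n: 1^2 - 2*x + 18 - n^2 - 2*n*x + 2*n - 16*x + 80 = -n^2 + n*(2 - 2*x) - 18*x + 99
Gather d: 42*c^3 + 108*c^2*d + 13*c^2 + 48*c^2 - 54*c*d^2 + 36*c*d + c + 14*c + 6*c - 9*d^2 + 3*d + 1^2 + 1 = 42*c^3 + 61*c^2 + 21*c + d^2*(-54*c - 9) + d*(108*c^2 + 36*c + 3) + 2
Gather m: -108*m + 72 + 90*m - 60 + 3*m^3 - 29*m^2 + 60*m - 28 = 3*m^3 - 29*m^2 + 42*m - 16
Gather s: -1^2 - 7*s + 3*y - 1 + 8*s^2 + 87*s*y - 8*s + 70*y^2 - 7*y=8*s^2 + s*(87*y - 15) + 70*y^2 - 4*y - 2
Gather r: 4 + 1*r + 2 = r + 6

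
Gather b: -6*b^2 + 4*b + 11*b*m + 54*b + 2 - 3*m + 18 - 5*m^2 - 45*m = -6*b^2 + b*(11*m + 58) - 5*m^2 - 48*m + 20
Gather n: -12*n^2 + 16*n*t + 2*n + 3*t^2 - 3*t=-12*n^2 + n*(16*t + 2) + 3*t^2 - 3*t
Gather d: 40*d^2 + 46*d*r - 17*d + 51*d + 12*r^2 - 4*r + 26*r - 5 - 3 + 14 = 40*d^2 + d*(46*r + 34) + 12*r^2 + 22*r + 6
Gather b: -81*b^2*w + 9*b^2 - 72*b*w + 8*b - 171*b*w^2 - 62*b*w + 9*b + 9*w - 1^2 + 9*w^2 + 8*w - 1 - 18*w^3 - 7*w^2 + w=b^2*(9 - 81*w) + b*(-171*w^2 - 134*w + 17) - 18*w^3 + 2*w^2 + 18*w - 2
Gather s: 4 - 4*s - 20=-4*s - 16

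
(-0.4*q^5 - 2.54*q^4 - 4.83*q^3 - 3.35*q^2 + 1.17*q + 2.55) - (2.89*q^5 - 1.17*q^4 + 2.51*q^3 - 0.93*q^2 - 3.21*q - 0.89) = -3.29*q^5 - 1.37*q^4 - 7.34*q^3 - 2.42*q^2 + 4.38*q + 3.44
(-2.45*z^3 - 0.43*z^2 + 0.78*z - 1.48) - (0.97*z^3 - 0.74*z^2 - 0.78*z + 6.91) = -3.42*z^3 + 0.31*z^2 + 1.56*z - 8.39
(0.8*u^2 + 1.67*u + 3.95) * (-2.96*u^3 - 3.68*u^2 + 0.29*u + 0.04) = -2.368*u^5 - 7.8872*u^4 - 17.6056*u^3 - 14.0197*u^2 + 1.2123*u + 0.158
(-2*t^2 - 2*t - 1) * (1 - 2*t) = 4*t^3 + 2*t^2 - 1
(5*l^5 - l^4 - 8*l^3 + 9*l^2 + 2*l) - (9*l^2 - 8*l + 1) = 5*l^5 - l^4 - 8*l^3 + 10*l - 1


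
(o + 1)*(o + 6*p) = o^2 + 6*o*p + o + 6*p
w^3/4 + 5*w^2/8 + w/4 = w*(w/4 + 1/2)*(w + 1/2)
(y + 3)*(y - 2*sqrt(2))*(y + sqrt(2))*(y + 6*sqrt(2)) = y^4 + 3*y^3 + 5*sqrt(2)*y^3 - 16*y^2 + 15*sqrt(2)*y^2 - 48*y - 24*sqrt(2)*y - 72*sqrt(2)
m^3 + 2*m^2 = m^2*(m + 2)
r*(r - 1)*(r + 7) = r^3 + 6*r^2 - 7*r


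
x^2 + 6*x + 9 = (x + 3)^2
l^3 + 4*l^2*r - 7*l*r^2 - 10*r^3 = (l - 2*r)*(l + r)*(l + 5*r)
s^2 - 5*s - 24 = (s - 8)*(s + 3)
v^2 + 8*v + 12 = (v + 2)*(v + 6)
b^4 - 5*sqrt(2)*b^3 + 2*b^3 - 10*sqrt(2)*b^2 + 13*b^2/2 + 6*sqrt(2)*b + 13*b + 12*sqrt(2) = (b + 2)*(b - 4*sqrt(2))*(b - 3*sqrt(2)/2)*(b + sqrt(2)/2)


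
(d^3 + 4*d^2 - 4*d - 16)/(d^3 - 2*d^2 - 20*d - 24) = (d^2 + 2*d - 8)/(d^2 - 4*d - 12)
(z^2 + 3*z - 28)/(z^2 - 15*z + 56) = (z^2 + 3*z - 28)/(z^2 - 15*z + 56)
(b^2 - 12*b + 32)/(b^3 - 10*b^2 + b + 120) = (b - 4)/(b^2 - 2*b - 15)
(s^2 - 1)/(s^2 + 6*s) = (s^2 - 1)/(s*(s + 6))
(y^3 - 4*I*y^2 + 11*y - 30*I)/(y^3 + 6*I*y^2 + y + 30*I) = (y - 5*I)/(y + 5*I)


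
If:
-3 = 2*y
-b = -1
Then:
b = 1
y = -3/2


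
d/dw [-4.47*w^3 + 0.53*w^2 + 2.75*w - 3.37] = -13.41*w^2 + 1.06*w + 2.75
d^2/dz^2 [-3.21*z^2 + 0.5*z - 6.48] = -6.42000000000000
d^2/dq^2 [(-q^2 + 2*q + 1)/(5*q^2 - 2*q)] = 2*(40*q^3 + 75*q^2 - 30*q + 4)/(q^3*(125*q^3 - 150*q^2 + 60*q - 8))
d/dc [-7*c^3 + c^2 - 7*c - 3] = -21*c^2 + 2*c - 7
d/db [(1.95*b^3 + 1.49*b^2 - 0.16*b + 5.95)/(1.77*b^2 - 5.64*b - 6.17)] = (3.4515*b^4 - 21.996*b^3 - 44.2149*b^2 - 39.4496*b + 34.5452)/(3.1329*b^4 - 19.9656*b^3 + 9.9678*b^2 + 69.5976*b + 38.0689)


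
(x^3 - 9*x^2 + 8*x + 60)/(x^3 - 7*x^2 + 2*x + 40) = (x - 6)/(x - 4)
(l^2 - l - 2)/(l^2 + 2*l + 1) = (l - 2)/(l + 1)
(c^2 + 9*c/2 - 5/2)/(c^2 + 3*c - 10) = (c - 1/2)/(c - 2)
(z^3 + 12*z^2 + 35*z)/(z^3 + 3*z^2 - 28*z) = (z + 5)/(z - 4)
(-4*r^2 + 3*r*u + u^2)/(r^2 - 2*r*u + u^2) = (-4*r - u)/(r - u)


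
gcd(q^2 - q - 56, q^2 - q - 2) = 1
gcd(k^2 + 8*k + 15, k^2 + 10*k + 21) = k + 3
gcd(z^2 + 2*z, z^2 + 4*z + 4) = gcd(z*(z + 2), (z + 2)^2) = z + 2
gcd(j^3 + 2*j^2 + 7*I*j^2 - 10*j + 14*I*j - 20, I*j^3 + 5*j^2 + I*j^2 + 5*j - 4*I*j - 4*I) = 1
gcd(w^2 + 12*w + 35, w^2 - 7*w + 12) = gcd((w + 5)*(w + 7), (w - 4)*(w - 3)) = 1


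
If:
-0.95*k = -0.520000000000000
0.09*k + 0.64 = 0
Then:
No Solution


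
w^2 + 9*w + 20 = (w + 4)*(w + 5)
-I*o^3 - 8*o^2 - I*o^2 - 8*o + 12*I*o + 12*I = (o - 6*I)*(o - 2*I)*(-I*o - I)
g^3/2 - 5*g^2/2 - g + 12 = (g/2 + 1)*(g - 4)*(g - 3)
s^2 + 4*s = s*(s + 4)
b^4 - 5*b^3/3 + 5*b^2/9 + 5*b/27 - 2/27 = (b - 1)*(b - 2/3)*(b - 1/3)*(b + 1/3)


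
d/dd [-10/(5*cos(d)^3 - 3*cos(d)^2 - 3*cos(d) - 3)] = 30*(-5*cos(d)^2 + 2*cos(d) + 1)*sin(d)/(-5*cos(d)^3 + 3*cos(d)^2 + 3*cos(d) + 3)^2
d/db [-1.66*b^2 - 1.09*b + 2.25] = -3.32*b - 1.09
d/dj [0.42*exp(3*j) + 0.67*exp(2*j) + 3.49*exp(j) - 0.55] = (1.26*exp(2*j) + 1.34*exp(j) + 3.49)*exp(j)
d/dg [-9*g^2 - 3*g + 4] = -18*g - 3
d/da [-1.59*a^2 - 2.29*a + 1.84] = -3.18*a - 2.29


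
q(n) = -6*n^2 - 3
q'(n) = -12*n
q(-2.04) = -27.97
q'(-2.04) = 24.48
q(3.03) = -58.09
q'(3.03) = -36.36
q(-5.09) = -158.45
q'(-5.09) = 61.08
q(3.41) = -72.77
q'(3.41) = -40.92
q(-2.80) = -50.04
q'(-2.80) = 33.60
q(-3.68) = -84.25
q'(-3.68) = 44.16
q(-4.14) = -105.84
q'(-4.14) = 49.68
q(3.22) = -65.21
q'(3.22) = -38.64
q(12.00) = -867.00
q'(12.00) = -144.00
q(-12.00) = -867.00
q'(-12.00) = 144.00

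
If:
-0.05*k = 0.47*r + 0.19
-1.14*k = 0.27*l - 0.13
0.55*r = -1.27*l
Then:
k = 0.07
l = 0.18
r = -0.41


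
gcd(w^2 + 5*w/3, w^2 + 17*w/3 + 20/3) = w + 5/3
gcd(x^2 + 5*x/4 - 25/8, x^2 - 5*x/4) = x - 5/4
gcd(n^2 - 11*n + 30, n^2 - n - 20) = n - 5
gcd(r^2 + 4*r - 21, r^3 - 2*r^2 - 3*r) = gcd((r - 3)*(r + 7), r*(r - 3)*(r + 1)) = r - 3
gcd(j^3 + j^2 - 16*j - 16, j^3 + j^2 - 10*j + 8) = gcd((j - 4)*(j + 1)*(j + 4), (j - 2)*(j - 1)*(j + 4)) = j + 4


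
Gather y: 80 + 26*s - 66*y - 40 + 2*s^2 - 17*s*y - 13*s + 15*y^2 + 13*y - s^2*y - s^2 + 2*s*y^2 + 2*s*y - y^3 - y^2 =s^2 + 13*s - y^3 + y^2*(2*s + 14) + y*(-s^2 - 15*s - 53) + 40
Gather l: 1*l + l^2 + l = l^2 + 2*l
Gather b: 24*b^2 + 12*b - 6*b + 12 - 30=24*b^2 + 6*b - 18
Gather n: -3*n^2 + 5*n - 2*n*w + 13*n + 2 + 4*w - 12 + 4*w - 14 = -3*n^2 + n*(18 - 2*w) + 8*w - 24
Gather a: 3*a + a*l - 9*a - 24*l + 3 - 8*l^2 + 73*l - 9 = a*(l - 6) - 8*l^2 + 49*l - 6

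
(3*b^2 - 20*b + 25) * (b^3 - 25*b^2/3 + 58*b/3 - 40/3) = 3*b^5 - 45*b^4 + 749*b^3/3 - 635*b^2 + 750*b - 1000/3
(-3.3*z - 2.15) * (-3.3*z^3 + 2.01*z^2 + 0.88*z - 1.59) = 10.89*z^4 + 0.462000000000001*z^3 - 7.2255*z^2 + 3.355*z + 3.4185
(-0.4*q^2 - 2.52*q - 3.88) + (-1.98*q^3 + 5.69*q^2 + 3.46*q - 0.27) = -1.98*q^3 + 5.29*q^2 + 0.94*q - 4.15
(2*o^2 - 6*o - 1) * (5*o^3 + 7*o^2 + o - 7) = 10*o^5 - 16*o^4 - 45*o^3 - 27*o^2 + 41*o + 7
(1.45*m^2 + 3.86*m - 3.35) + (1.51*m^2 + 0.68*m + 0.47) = 2.96*m^2 + 4.54*m - 2.88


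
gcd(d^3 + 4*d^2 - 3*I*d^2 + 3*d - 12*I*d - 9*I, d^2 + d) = d + 1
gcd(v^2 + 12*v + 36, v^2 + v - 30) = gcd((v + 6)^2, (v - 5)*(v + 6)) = v + 6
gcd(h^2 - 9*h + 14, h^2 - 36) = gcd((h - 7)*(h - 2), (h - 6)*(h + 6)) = 1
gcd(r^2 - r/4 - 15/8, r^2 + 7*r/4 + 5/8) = r + 5/4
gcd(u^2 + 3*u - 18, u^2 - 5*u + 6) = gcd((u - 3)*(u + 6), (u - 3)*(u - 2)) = u - 3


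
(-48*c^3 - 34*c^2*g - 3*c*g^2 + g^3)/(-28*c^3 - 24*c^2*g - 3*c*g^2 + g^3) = (24*c^2 + 5*c*g - g^2)/(14*c^2 + 5*c*g - g^2)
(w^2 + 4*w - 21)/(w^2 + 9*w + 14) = (w - 3)/(w + 2)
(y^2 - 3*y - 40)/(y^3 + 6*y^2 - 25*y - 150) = (y - 8)/(y^2 + y - 30)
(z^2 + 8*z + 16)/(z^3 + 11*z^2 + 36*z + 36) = (z^2 + 8*z + 16)/(z^3 + 11*z^2 + 36*z + 36)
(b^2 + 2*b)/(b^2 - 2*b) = (b + 2)/(b - 2)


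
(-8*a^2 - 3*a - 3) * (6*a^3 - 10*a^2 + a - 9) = -48*a^5 + 62*a^4 + 4*a^3 + 99*a^2 + 24*a + 27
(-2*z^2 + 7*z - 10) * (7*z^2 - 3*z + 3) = -14*z^4 + 55*z^3 - 97*z^2 + 51*z - 30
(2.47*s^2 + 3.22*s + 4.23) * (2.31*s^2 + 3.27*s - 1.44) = 5.7057*s^4 + 15.5151*s^3 + 16.7439*s^2 + 9.1953*s - 6.0912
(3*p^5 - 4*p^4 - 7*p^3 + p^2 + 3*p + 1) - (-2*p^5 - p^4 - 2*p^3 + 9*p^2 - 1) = 5*p^5 - 3*p^4 - 5*p^3 - 8*p^2 + 3*p + 2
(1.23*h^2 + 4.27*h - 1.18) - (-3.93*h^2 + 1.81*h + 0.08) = 5.16*h^2 + 2.46*h - 1.26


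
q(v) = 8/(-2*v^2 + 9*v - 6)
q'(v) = 8*(4*v - 9)/(-2*v^2 + 9*v - 6)^2 = 8*(4*v - 9)/(2*v^2 - 9*v + 6)^2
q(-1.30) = -0.38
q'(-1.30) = -0.26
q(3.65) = 39.02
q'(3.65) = 1066.03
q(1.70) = 2.27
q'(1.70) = -1.42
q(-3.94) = -0.11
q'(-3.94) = -0.04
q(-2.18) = -0.23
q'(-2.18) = -0.11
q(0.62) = -6.73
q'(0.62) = -36.91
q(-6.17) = -0.06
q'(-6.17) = -0.01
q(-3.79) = -0.12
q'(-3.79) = -0.04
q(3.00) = 2.67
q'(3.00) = 2.67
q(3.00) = 2.67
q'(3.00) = 2.67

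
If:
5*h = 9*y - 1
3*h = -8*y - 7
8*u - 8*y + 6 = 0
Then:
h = -71/67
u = -329/268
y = -32/67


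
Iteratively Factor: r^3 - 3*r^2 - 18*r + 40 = (r + 4)*(r^2 - 7*r + 10) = (r - 2)*(r + 4)*(r - 5)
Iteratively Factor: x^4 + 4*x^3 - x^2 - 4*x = (x - 1)*(x^3 + 5*x^2 + 4*x) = (x - 1)*(x + 4)*(x^2 + x) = x*(x - 1)*(x + 4)*(x + 1)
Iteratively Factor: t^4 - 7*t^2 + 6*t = (t + 3)*(t^3 - 3*t^2 + 2*t) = (t - 2)*(t + 3)*(t^2 - t) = (t - 2)*(t - 1)*(t + 3)*(t)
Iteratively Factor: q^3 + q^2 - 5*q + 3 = (q + 3)*(q^2 - 2*q + 1) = (q - 1)*(q + 3)*(q - 1)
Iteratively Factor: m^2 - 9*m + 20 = (m - 5)*(m - 4)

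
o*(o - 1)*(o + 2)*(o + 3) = o^4 + 4*o^3 + o^2 - 6*o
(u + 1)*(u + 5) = u^2 + 6*u + 5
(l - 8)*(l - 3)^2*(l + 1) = l^4 - 13*l^3 + 43*l^2 - 15*l - 72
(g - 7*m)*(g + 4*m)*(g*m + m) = g^3*m - 3*g^2*m^2 + g^2*m - 28*g*m^3 - 3*g*m^2 - 28*m^3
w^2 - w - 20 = (w - 5)*(w + 4)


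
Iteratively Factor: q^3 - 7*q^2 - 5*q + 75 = (q + 3)*(q^2 - 10*q + 25) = (q - 5)*(q + 3)*(q - 5)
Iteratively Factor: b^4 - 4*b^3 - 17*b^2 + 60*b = (b)*(b^3 - 4*b^2 - 17*b + 60) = b*(b - 5)*(b^2 + b - 12) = b*(b - 5)*(b + 4)*(b - 3)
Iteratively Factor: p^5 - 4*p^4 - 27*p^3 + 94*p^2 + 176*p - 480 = (p - 2)*(p^4 - 2*p^3 - 31*p^2 + 32*p + 240) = (p - 2)*(p + 3)*(p^3 - 5*p^2 - 16*p + 80) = (p - 5)*(p - 2)*(p + 3)*(p^2 - 16) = (p - 5)*(p - 4)*(p - 2)*(p + 3)*(p + 4)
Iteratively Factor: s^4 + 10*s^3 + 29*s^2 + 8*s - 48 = (s + 3)*(s^3 + 7*s^2 + 8*s - 16) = (s + 3)*(s + 4)*(s^2 + 3*s - 4) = (s - 1)*(s + 3)*(s + 4)*(s + 4)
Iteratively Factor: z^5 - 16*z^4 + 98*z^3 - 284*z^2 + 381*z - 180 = (z - 3)*(z^4 - 13*z^3 + 59*z^2 - 107*z + 60) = (z - 3)^2*(z^3 - 10*z^2 + 29*z - 20) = (z - 4)*(z - 3)^2*(z^2 - 6*z + 5) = (z - 5)*(z - 4)*(z - 3)^2*(z - 1)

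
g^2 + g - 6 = (g - 2)*(g + 3)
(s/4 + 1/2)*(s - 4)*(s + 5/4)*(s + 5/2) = s^4/4 + 7*s^3/16 - 99*s^2/32 - 145*s/16 - 25/4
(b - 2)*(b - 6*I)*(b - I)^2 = b^4 - 2*b^3 - 8*I*b^3 - 13*b^2 + 16*I*b^2 + 26*b + 6*I*b - 12*I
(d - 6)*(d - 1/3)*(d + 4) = d^3 - 7*d^2/3 - 70*d/3 + 8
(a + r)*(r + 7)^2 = a*r^2 + 14*a*r + 49*a + r^3 + 14*r^2 + 49*r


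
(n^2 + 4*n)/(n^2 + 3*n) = (n + 4)/(n + 3)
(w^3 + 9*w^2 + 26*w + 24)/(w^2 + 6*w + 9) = (w^2 + 6*w + 8)/(w + 3)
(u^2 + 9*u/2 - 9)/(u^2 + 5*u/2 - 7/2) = (2*u^2 + 9*u - 18)/(2*u^2 + 5*u - 7)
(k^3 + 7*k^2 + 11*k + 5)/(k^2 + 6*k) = (k^3 + 7*k^2 + 11*k + 5)/(k*(k + 6))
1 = 1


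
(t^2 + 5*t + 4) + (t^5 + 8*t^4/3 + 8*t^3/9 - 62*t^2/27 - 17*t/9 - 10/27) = t^5 + 8*t^4/3 + 8*t^3/9 - 35*t^2/27 + 28*t/9 + 98/27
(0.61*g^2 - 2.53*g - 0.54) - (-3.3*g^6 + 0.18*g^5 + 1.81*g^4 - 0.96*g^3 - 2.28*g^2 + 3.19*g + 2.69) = 3.3*g^6 - 0.18*g^5 - 1.81*g^4 + 0.96*g^3 + 2.89*g^2 - 5.72*g - 3.23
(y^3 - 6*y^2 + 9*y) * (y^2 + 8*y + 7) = y^5 + 2*y^4 - 32*y^3 + 30*y^2 + 63*y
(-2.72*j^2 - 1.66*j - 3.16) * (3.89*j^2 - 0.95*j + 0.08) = -10.5808*j^4 - 3.8734*j^3 - 10.933*j^2 + 2.8692*j - 0.2528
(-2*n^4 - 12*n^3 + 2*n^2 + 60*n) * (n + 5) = -2*n^5 - 22*n^4 - 58*n^3 + 70*n^2 + 300*n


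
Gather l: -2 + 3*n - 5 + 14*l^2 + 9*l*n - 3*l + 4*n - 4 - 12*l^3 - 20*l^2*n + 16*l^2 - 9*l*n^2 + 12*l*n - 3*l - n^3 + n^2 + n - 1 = -12*l^3 + l^2*(30 - 20*n) + l*(-9*n^2 + 21*n - 6) - n^3 + n^2 + 8*n - 12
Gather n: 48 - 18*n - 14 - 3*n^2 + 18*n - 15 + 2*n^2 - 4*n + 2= -n^2 - 4*n + 21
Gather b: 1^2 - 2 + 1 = 0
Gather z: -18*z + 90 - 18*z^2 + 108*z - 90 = -18*z^2 + 90*z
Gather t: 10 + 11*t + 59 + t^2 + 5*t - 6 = t^2 + 16*t + 63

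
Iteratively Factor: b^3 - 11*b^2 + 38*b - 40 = (b - 4)*(b^2 - 7*b + 10) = (b - 5)*(b - 4)*(b - 2)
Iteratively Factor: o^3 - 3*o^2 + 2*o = (o - 2)*(o^2 - o) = (o - 2)*(o - 1)*(o)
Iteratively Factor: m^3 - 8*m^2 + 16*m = (m - 4)*(m^2 - 4*m) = (m - 4)^2*(m)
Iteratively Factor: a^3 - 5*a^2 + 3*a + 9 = (a - 3)*(a^2 - 2*a - 3) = (a - 3)^2*(a + 1)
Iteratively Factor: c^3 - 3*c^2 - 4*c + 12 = (c + 2)*(c^2 - 5*c + 6) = (c - 2)*(c + 2)*(c - 3)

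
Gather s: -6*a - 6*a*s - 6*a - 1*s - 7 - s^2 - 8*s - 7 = -12*a - s^2 + s*(-6*a - 9) - 14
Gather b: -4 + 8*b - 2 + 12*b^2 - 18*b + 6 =12*b^2 - 10*b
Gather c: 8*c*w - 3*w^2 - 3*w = 8*c*w - 3*w^2 - 3*w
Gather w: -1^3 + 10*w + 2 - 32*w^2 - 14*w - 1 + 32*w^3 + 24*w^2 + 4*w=32*w^3 - 8*w^2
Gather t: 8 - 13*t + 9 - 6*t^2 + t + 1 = -6*t^2 - 12*t + 18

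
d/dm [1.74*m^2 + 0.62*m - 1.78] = 3.48*m + 0.62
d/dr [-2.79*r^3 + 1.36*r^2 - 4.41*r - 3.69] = -8.37*r^2 + 2.72*r - 4.41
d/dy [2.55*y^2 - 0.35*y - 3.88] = 5.1*y - 0.35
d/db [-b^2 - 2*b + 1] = -2*b - 2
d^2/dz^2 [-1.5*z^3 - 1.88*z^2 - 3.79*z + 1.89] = -9.0*z - 3.76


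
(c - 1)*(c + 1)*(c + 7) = c^3 + 7*c^2 - c - 7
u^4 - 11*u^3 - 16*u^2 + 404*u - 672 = (u - 8)*(u - 7)*(u - 2)*(u + 6)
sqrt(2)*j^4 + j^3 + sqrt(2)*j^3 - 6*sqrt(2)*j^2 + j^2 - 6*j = j*(j - 2)*(j + 3)*(sqrt(2)*j + 1)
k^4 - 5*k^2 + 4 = (k - 2)*(k - 1)*(k + 1)*(k + 2)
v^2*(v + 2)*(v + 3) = v^4 + 5*v^3 + 6*v^2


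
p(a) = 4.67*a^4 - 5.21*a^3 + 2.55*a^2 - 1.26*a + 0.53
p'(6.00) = 3501.54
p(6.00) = 5011.73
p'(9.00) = 12396.33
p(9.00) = 27037.52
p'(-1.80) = -170.02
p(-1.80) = 90.47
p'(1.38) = 25.10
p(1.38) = 6.89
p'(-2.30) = -322.95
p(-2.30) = 210.99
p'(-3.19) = -782.97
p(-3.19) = 683.22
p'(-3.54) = -1043.86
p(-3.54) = 1001.45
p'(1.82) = 68.86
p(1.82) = 26.51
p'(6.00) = 3501.54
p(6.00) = 5011.73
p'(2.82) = 307.74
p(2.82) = 195.75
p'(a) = 18.68*a^3 - 15.63*a^2 + 5.1*a - 1.26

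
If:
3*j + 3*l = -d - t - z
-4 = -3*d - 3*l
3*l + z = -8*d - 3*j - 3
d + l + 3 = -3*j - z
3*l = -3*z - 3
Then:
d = -8/15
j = -22/45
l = 28/15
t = -11/15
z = -43/15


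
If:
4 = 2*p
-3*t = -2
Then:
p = 2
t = 2/3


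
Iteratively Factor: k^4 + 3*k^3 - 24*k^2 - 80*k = (k - 5)*(k^3 + 8*k^2 + 16*k) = (k - 5)*(k + 4)*(k^2 + 4*k) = (k - 5)*(k + 4)^2*(k)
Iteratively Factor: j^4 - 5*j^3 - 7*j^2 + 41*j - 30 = (j + 3)*(j^3 - 8*j^2 + 17*j - 10) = (j - 1)*(j + 3)*(j^2 - 7*j + 10) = (j - 2)*(j - 1)*(j + 3)*(j - 5)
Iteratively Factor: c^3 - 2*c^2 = (c)*(c^2 - 2*c) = c*(c - 2)*(c)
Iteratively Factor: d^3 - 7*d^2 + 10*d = (d)*(d^2 - 7*d + 10) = d*(d - 5)*(d - 2)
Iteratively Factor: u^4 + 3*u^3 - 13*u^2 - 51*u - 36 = (u + 3)*(u^3 - 13*u - 12) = (u + 1)*(u + 3)*(u^2 - u - 12) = (u - 4)*(u + 1)*(u + 3)*(u + 3)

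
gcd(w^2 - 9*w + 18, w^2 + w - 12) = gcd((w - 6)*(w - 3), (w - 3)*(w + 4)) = w - 3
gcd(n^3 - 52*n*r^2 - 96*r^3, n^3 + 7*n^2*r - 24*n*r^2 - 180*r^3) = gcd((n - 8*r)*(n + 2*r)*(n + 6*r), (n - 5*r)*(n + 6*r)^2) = n + 6*r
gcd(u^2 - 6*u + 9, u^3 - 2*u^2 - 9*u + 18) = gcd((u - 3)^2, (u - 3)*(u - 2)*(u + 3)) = u - 3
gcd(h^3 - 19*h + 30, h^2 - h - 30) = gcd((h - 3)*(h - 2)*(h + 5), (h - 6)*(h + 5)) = h + 5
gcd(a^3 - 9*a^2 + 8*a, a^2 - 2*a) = a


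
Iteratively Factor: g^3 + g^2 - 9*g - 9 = (g - 3)*(g^2 + 4*g + 3) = (g - 3)*(g + 3)*(g + 1)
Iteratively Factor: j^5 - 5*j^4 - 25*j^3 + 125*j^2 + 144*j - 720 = (j + 3)*(j^4 - 8*j^3 - j^2 + 128*j - 240) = (j - 4)*(j + 3)*(j^3 - 4*j^2 - 17*j + 60) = (j - 5)*(j - 4)*(j + 3)*(j^2 + j - 12) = (j - 5)*(j - 4)*(j - 3)*(j + 3)*(j + 4)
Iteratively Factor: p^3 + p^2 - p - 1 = (p + 1)*(p^2 - 1) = (p + 1)^2*(p - 1)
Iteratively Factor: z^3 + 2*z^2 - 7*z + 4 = (z - 1)*(z^2 + 3*z - 4) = (z - 1)*(z + 4)*(z - 1)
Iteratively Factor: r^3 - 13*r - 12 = (r - 4)*(r^2 + 4*r + 3) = (r - 4)*(r + 1)*(r + 3)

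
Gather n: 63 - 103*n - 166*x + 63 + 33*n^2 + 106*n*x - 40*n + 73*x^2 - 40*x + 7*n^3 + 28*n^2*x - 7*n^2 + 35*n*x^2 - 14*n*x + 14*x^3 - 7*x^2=7*n^3 + n^2*(28*x + 26) + n*(35*x^2 + 92*x - 143) + 14*x^3 + 66*x^2 - 206*x + 126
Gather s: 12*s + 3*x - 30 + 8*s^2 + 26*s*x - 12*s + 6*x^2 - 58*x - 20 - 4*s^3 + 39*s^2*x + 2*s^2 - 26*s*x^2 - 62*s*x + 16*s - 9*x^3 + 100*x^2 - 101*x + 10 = -4*s^3 + s^2*(39*x + 10) + s*(-26*x^2 - 36*x + 16) - 9*x^3 + 106*x^2 - 156*x - 40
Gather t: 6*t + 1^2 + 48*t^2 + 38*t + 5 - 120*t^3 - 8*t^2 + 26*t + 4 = -120*t^3 + 40*t^2 + 70*t + 10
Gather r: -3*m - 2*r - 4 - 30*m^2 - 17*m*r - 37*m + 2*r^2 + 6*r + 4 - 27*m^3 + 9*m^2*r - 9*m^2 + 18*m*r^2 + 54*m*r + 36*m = -27*m^3 - 39*m^2 - 4*m + r^2*(18*m + 2) + r*(9*m^2 + 37*m + 4)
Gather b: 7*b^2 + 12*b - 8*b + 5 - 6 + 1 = 7*b^2 + 4*b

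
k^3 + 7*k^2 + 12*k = k*(k + 3)*(k + 4)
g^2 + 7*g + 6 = (g + 1)*(g + 6)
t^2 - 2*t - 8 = (t - 4)*(t + 2)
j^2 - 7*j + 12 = (j - 4)*(j - 3)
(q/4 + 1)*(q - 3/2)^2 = q^3/4 + q^2/4 - 39*q/16 + 9/4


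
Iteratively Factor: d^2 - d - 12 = (d - 4)*(d + 3)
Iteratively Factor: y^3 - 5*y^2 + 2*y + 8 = (y - 2)*(y^2 - 3*y - 4) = (y - 4)*(y - 2)*(y + 1)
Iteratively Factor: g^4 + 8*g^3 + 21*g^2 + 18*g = (g + 2)*(g^3 + 6*g^2 + 9*g) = g*(g + 2)*(g^2 + 6*g + 9) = g*(g + 2)*(g + 3)*(g + 3)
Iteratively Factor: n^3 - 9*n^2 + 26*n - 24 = (n - 3)*(n^2 - 6*n + 8) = (n - 4)*(n - 3)*(n - 2)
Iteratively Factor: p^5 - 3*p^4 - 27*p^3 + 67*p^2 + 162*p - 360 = (p - 2)*(p^4 - p^3 - 29*p^2 + 9*p + 180) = (p - 5)*(p - 2)*(p^3 + 4*p^2 - 9*p - 36) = (p - 5)*(p - 2)*(p + 3)*(p^2 + p - 12) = (p - 5)*(p - 3)*(p - 2)*(p + 3)*(p + 4)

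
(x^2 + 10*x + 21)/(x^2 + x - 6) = (x + 7)/(x - 2)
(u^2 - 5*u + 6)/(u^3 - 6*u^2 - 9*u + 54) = (u - 2)/(u^2 - 3*u - 18)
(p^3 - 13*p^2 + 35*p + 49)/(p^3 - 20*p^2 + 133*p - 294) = (p + 1)/(p - 6)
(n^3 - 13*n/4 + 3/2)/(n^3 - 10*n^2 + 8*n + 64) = (n^2 - 2*n + 3/4)/(n^2 - 12*n + 32)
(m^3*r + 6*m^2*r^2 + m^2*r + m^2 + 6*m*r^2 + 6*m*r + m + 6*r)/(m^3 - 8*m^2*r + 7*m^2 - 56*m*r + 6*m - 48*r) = (-m^2*r - 6*m*r^2 - m - 6*r)/(-m^2 + 8*m*r - 6*m + 48*r)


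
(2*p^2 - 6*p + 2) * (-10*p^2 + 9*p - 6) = -20*p^4 + 78*p^3 - 86*p^2 + 54*p - 12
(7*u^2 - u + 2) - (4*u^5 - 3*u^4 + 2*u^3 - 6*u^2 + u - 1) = -4*u^5 + 3*u^4 - 2*u^3 + 13*u^2 - 2*u + 3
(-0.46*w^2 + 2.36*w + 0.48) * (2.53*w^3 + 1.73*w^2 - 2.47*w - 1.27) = -1.1638*w^5 + 5.175*w^4 + 6.4334*w^3 - 4.4146*w^2 - 4.1828*w - 0.6096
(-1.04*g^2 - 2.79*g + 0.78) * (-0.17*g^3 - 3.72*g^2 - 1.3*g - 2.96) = 0.1768*g^5 + 4.3431*g^4 + 11.5982*g^3 + 3.8038*g^2 + 7.2444*g - 2.3088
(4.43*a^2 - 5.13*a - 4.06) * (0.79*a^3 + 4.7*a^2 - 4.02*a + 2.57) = 3.4997*a^5 + 16.7683*a^4 - 45.127*a^3 + 12.9257*a^2 + 3.1371*a - 10.4342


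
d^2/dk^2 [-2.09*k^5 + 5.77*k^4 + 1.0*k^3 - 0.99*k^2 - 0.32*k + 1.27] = -41.8*k^3 + 69.24*k^2 + 6.0*k - 1.98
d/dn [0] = 0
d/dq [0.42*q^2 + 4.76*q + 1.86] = 0.84*q + 4.76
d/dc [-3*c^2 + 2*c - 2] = 2 - 6*c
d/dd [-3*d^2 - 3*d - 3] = -6*d - 3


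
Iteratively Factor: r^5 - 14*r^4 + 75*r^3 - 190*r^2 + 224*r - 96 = (r - 1)*(r^4 - 13*r^3 + 62*r^2 - 128*r + 96) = (r - 3)*(r - 1)*(r^3 - 10*r^2 + 32*r - 32) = (r - 4)*(r - 3)*(r - 1)*(r^2 - 6*r + 8) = (r - 4)^2*(r - 3)*(r - 1)*(r - 2)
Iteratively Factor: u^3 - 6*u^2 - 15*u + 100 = (u - 5)*(u^2 - u - 20) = (u - 5)*(u + 4)*(u - 5)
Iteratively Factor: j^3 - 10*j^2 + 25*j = (j)*(j^2 - 10*j + 25) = j*(j - 5)*(j - 5)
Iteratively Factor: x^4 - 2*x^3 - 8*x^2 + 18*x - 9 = (x - 1)*(x^3 - x^2 - 9*x + 9) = (x - 3)*(x - 1)*(x^2 + 2*x - 3) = (x - 3)*(x - 1)^2*(x + 3)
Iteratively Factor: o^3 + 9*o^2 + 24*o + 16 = (o + 4)*(o^2 + 5*o + 4) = (o + 4)^2*(o + 1)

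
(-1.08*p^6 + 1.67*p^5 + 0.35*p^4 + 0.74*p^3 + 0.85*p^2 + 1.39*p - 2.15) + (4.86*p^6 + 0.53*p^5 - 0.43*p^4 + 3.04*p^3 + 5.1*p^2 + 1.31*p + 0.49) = 3.78*p^6 + 2.2*p^5 - 0.08*p^4 + 3.78*p^3 + 5.95*p^2 + 2.7*p - 1.66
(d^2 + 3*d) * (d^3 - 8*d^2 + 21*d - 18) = d^5 - 5*d^4 - 3*d^3 + 45*d^2 - 54*d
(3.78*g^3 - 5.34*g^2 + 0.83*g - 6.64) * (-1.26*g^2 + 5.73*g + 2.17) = -4.7628*g^5 + 28.3878*g^4 - 23.4414*g^3 + 1.5345*g^2 - 36.2461*g - 14.4088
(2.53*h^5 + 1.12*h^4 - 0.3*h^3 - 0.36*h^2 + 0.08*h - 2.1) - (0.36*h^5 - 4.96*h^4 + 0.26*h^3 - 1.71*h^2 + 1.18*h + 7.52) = 2.17*h^5 + 6.08*h^4 - 0.56*h^3 + 1.35*h^2 - 1.1*h - 9.62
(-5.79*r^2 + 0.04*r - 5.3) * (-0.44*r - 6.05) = 2.5476*r^3 + 35.0119*r^2 + 2.09*r + 32.065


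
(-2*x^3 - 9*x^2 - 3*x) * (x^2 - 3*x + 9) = -2*x^5 - 3*x^4 + 6*x^3 - 72*x^2 - 27*x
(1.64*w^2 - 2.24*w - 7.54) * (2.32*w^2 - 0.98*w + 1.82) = 3.8048*w^4 - 6.804*w^3 - 12.3128*w^2 + 3.3124*w - 13.7228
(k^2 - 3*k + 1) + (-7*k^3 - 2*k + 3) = -7*k^3 + k^2 - 5*k + 4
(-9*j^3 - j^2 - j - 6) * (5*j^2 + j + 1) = -45*j^5 - 14*j^4 - 15*j^3 - 32*j^2 - 7*j - 6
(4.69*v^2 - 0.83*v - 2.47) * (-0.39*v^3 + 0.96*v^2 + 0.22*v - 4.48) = -1.8291*v^5 + 4.8261*v^4 + 1.1983*v^3 - 23.565*v^2 + 3.175*v + 11.0656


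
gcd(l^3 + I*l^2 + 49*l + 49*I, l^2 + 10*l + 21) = 1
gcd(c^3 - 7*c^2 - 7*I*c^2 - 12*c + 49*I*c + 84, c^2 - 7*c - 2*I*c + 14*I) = c - 7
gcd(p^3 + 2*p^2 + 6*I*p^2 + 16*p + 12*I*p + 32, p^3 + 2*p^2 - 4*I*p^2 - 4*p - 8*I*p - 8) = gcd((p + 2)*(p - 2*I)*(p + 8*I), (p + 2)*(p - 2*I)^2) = p^2 + p*(2 - 2*I) - 4*I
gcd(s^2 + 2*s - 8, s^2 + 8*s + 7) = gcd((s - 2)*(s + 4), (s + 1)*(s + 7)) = 1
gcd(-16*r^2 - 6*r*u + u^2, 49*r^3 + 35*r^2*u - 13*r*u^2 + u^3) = 1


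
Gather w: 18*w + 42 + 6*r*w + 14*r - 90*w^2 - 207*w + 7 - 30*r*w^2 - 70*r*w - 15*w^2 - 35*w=14*r + w^2*(-30*r - 105) + w*(-64*r - 224) + 49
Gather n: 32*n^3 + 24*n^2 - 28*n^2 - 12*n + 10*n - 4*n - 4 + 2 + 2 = 32*n^3 - 4*n^2 - 6*n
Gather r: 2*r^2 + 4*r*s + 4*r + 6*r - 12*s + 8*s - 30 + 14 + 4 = 2*r^2 + r*(4*s + 10) - 4*s - 12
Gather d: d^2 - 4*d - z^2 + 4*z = d^2 - 4*d - z^2 + 4*z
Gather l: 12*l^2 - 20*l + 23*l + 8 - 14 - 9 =12*l^2 + 3*l - 15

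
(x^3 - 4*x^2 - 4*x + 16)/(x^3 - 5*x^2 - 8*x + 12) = (x^2 - 6*x + 8)/(x^2 - 7*x + 6)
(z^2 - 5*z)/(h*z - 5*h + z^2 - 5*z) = z/(h + z)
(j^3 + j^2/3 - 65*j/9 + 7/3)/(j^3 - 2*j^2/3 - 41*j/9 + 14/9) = (j + 3)/(j + 2)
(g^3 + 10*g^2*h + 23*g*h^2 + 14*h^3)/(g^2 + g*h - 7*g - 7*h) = (g^2 + 9*g*h + 14*h^2)/(g - 7)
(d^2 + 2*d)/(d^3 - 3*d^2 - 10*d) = 1/(d - 5)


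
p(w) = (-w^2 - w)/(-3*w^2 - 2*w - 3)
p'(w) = (-2*w - 1)/(-3*w^2 - 2*w - 3) + (6*w + 2)*(-w^2 - w)/(-3*w^2 - 2*w - 3)^2 = (-w^2 + 6*w + 3)/(9*w^4 + 12*w^3 + 22*w^2 + 12*w + 9)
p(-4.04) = 0.28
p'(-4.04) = -0.02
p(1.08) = 0.26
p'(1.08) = 0.11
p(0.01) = 0.00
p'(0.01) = 0.34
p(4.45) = 0.34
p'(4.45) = 0.00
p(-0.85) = -0.04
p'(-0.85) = -0.23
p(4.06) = 0.34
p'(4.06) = 0.00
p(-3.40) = 0.26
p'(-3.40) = -0.03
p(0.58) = 0.18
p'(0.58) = 0.23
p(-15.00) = 0.32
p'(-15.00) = 0.00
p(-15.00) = 0.32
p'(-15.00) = 0.00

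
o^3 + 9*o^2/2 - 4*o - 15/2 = (o - 3/2)*(o + 1)*(o + 5)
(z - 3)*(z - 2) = z^2 - 5*z + 6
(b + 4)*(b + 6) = b^2 + 10*b + 24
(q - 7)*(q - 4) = q^2 - 11*q + 28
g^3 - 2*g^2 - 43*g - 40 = (g - 8)*(g + 1)*(g + 5)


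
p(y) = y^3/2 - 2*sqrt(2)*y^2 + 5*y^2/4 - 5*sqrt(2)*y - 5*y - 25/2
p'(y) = 3*y^2/2 - 4*sqrt(2)*y + 5*y/2 - 5*sqrt(2) - 5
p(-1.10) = -1.80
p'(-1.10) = -6.78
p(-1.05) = -2.14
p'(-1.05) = -7.10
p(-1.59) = 0.69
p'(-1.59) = -3.26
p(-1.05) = -2.14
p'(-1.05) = -7.10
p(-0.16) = -10.61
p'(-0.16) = -11.53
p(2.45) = -44.20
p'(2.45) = -10.80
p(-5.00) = -54.11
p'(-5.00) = 41.21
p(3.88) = -53.89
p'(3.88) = -1.74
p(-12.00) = -958.94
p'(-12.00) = 241.81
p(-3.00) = -3.99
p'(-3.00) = 10.90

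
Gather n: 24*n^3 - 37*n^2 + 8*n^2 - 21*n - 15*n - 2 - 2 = 24*n^3 - 29*n^2 - 36*n - 4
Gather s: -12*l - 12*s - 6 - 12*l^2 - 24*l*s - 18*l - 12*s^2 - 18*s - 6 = -12*l^2 - 30*l - 12*s^2 + s*(-24*l - 30) - 12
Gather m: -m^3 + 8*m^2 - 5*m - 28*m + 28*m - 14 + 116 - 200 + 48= -m^3 + 8*m^2 - 5*m - 50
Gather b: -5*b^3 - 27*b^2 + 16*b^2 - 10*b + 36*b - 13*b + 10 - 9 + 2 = -5*b^3 - 11*b^2 + 13*b + 3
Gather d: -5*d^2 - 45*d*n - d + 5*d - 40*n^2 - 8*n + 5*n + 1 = -5*d^2 + d*(4 - 45*n) - 40*n^2 - 3*n + 1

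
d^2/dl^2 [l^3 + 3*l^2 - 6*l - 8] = 6*l + 6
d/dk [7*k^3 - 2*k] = 21*k^2 - 2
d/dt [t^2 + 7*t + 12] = 2*t + 7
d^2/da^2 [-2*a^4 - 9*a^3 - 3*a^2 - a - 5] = -24*a^2 - 54*a - 6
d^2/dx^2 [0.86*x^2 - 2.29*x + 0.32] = 1.72000000000000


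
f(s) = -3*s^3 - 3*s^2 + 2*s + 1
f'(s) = -9*s^2 - 6*s + 2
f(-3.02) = 50.23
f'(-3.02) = -61.96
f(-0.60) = -0.63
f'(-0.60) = 2.36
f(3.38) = -142.36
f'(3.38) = -121.10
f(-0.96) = -1.03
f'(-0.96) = -0.53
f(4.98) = -433.96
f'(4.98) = -251.08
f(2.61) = -67.56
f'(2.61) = -74.97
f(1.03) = -3.40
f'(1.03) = -13.73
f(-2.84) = 39.84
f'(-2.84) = -53.55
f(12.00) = -5591.00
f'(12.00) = -1366.00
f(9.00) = -2411.00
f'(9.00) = -781.00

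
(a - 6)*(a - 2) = a^2 - 8*a + 12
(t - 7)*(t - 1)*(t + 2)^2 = t^4 - 4*t^3 - 21*t^2 - 4*t + 28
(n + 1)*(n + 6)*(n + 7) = n^3 + 14*n^2 + 55*n + 42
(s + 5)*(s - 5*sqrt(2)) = s^2 - 5*sqrt(2)*s + 5*s - 25*sqrt(2)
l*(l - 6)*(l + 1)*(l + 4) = l^4 - l^3 - 26*l^2 - 24*l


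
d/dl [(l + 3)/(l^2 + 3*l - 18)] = (l^2 + 3*l - (l + 3)*(2*l + 3) - 18)/(l^2 + 3*l - 18)^2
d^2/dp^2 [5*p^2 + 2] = 10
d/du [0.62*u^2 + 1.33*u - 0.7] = 1.24*u + 1.33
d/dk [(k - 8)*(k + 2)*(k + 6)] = 3*k^2 - 52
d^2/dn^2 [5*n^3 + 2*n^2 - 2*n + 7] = 30*n + 4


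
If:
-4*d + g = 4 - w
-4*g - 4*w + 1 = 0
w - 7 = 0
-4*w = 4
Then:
No Solution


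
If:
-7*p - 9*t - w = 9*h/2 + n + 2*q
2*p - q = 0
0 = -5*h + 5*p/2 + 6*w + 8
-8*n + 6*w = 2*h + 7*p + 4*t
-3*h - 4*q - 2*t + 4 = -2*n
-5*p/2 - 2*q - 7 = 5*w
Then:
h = -385/1447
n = -4161/2894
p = 254/1447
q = 508/1447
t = 375/1447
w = -2356/1447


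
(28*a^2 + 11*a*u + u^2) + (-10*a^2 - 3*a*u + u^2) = 18*a^2 + 8*a*u + 2*u^2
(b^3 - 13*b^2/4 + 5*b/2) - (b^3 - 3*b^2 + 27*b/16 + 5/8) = -b^2/4 + 13*b/16 - 5/8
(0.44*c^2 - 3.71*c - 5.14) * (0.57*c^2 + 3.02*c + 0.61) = 0.2508*c^4 - 0.7859*c^3 - 13.8656*c^2 - 17.7859*c - 3.1354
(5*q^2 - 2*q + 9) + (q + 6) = 5*q^2 - q + 15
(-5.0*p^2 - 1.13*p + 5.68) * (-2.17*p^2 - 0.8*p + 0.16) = 10.85*p^4 + 6.4521*p^3 - 12.2216*p^2 - 4.7248*p + 0.9088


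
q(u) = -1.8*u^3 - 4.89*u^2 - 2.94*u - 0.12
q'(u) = -5.4*u^2 - 9.78*u - 2.94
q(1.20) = -13.80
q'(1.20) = -22.45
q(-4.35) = 68.30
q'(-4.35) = -62.58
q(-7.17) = 433.05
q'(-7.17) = -210.43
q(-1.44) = -0.65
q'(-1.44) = -0.05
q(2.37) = -58.52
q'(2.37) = -56.45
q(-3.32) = 21.61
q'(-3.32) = -29.99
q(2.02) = -40.85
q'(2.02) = -44.73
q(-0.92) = -0.15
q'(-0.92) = 1.49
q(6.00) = -582.60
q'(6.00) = -256.02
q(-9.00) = 942.45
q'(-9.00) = -352.32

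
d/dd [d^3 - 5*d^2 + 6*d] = 3*d^2 - 10*d + 6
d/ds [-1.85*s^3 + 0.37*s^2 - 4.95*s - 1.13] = -5.55*s^2 + 0.74*s - 4.95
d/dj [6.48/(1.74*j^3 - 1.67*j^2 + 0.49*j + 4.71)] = (-33.8256*j^2 + 21.6432*j - 3.1752)/(1.74*j^3 - 1.67*j^2 + 0.49*j + 4.71)^2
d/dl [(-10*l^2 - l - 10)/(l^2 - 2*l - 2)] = 3*(7*l^2 + 20*l - 6)/(l^4 - 4*l^3 + 8*l + 4)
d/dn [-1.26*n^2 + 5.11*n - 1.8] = 5.11 - 2.52*n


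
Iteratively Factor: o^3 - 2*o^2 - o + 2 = (o + 1)*(o^2 - 3*o + 2) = (o - 2)*(o + 1)*(o - 1)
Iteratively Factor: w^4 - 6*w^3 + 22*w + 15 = (w - 5)*(w^3 - w^2 - 5*w - 3) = (w - 5)*(w + 1)*(w^2 - 2*w - 3) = (w - 5)*(w + 1)^2*(w - 3)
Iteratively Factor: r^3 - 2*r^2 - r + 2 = (r - 2)*(r^2 - 1) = (r - 2)*(r - 1)*(r + 1)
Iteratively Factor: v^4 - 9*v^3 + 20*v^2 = (v - 5)*(v^3 - 4*v^2) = v*(v - 5)*(v^2 - 4*v) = v*(v - 5)*(v - 4)*(v)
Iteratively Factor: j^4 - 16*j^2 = (j - 4)*(j^3 + 4*j^2) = (j - 4)*(j + 4)*(j^2) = j*(j - 4)*(j + 4)*(j)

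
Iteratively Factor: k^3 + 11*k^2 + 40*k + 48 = (k + 4)*(k^2 + 7*k + 12) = (k + 3)*(k + 4)*(k + 4)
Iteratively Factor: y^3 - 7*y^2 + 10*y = (y - 5)*(y^2 - 2*y) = y*(y - 5)*(y - 2)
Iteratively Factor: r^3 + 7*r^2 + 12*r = (r + 3)*(r^2 + 4*r) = (r + 3)*(r + 4)*(r)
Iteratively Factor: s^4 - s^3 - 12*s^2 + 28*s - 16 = (s - 1)*(s^3 - 12*s + 16) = (s - 2)*(s - 1)*(s^2 + 2*s - 8) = (s - 2)*(s - 1)*(s + 4)*(s - 2)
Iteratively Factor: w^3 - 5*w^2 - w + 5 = (w - 5)*(w^2 - 1) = (w - 5)*(w + 1)*(w - 1)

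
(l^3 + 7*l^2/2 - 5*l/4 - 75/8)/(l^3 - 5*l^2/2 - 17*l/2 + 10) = (l^2 + l - 15/4)/(l^2 - 5*l + 4)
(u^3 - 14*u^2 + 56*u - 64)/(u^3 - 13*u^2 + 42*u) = (u^3 - 14*u^2 + 56*u - 64)/(u*(u^2 - 13*u + 42))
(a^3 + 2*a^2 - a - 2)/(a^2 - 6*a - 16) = (a^2 - 1)/(a - 8)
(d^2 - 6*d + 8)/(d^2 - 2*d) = (d - 4)/d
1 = 1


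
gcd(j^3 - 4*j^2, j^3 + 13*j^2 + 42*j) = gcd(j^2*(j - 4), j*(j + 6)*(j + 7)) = j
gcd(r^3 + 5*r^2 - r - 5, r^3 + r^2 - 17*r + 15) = r^2 + 4*r - 5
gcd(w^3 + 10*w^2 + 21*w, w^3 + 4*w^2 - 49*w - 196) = w + 7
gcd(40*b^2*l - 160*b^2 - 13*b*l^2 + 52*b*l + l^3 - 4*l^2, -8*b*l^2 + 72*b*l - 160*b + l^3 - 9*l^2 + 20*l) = 8*b*l - 32*b - l^2 + 4*l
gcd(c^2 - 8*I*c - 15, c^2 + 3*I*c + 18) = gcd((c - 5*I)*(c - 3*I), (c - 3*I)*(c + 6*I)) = c - 3*I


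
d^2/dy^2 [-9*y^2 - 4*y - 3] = -18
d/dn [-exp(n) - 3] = -exp(n)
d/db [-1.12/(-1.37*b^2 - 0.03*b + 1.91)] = (-3.0688*b - 0.0336)/(1.37*b^2 + 0.03*b - 1.91)^2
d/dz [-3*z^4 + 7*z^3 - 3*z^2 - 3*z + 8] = -12*z^3 + 21*z^2 - 6*z - 3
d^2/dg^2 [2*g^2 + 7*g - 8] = 4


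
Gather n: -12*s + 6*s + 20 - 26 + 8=2 - 6*s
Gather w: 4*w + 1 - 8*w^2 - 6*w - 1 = -8*w^2 - 2*w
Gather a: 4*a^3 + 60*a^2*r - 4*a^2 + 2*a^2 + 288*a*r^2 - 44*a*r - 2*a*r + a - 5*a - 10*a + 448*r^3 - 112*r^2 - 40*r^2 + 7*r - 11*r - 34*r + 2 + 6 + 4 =4*a^3 + a^2*(60*r - 2) + a*(288*r^2 - 46*r - 14) + 448*r^3 - 152*r^2 - 38*r + 12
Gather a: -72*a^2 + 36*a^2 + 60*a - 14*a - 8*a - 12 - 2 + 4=-36*a^2 + 38*a - 10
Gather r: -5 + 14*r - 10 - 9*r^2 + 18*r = -9*r^2 + 32*r - 15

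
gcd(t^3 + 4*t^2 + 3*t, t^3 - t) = t^2 + t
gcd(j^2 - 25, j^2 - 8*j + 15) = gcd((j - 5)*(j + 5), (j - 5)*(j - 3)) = j - 5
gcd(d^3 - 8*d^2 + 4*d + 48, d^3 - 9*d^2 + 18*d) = d - 6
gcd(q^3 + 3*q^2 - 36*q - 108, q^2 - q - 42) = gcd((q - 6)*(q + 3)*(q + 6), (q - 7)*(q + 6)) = q + 6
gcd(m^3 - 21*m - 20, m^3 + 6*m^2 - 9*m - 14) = m + 1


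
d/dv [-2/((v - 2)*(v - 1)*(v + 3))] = 2*(3*v^2 - 7)/(v^6 - 14*v^4 + 12*v^3 + 49*v^2 - 84*v + 36)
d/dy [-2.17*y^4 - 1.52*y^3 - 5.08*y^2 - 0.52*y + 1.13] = -8.68*y^3 - 4.56*y^2 - 10.16*y - 0.52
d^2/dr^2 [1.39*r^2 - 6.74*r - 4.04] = 2.78000000000000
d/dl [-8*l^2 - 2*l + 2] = -16*l - 2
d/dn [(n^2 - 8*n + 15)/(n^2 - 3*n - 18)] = (5*n^2 - 66*n + 189)/(n^4 - 6*n^3 - 27*n^2 + 108*n + 324)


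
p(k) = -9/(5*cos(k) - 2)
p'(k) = -45*sin(k)/(5*cos(k) - 2)^2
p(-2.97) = 1.30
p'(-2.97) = 0.16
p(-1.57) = 4.51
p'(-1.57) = 11.29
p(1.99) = 2.23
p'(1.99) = -2.52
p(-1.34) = 10.51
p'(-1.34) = 59.75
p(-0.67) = -4.69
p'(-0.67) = 7.59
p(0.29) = -3.22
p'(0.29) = -1.65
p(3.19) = 1.29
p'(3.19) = 0.04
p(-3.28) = 1.29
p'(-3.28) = -0.13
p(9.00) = 1.37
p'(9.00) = -0.43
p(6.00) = -3.21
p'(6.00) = 1.60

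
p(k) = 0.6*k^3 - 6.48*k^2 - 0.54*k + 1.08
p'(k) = 1.8*k^2 - 12.96*k - 0.54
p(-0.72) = -2.11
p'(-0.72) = 9.72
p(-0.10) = 1.07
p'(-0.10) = 0.77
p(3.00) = -42.66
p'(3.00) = -23.22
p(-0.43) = 0.07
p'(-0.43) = 5.37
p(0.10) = 0.96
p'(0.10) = -1.82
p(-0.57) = -0.83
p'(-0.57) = 7.43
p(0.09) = 0.98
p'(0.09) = -1.69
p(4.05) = -67.54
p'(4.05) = -23.50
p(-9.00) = -956.34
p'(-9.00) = 261.90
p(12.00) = 98.28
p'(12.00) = 103.14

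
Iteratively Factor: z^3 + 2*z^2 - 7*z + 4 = (z - 1)*(z^2 + 3*z - 4) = (z - 1)*(z + 4)*(z - 1)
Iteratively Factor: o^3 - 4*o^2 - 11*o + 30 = (o - 2)*(o^2 - 2*o - 15) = (o - 5)*(o - 2)*(o + 3)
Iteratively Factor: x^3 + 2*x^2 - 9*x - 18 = (x + 2)*(x^2 - 9) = (x - 3)*(x + 2)*(x + 3)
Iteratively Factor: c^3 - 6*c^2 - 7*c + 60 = (c + 3)*(c^2 - 9*c + 20) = (c - 5)*(c + 3)*(c - 4)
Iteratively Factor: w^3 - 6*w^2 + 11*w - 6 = (w - 3)*(w^2 - 3*w + 2) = (w - 3)*(w - 2)*(w - 1)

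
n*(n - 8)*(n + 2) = n^3 - 6*n^2 - 16*n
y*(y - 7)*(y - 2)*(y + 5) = y^4 - 4*y^3 - 31*y^2 + 70*y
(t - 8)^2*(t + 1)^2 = t^4 - 14*t^3 + 33*t^2 + 112*t + 64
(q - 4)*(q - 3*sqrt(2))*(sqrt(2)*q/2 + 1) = sqrt(2)*q^3/2 - 2*sqrt(2)*q^2 - 2*q^2 - 3*sqrt(2)*q + 8*q + 12*sqrt(2)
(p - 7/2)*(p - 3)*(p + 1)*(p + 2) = p^4 - 7*p^3/2 - 7*p^2 + 37*p/2 + 21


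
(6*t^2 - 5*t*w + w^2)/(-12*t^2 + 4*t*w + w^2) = (-3*t + w)/(6*t + w)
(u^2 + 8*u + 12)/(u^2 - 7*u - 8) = (u^2 + 8*u + 12)/(u^2 - 7*u - 8)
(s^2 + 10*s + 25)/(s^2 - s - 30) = (s + 5)/(s - 6)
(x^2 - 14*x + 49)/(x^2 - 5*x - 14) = (x - 7)/(x + 2)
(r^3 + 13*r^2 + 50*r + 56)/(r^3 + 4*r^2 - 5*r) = (r^3 + 13*r^2 + 50*r + 56)/(r*(r^2 + 4*r - 5))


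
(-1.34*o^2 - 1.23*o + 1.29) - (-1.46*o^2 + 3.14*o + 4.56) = 0.12*o^2 - 4.37*o - 3.27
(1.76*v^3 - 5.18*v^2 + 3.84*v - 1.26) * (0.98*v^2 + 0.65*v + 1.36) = 1.7248*v^5 - 3.9324*v^4 + 2.7898*v^3 - 5.7836*v^2 + 4.4034*v - 1.7136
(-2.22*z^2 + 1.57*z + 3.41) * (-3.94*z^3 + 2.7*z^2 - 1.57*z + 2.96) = 8.7468*z^5 - 12.1798*z^4 - 5.711*z^3 + 0.1709*z^2 - 0.706500000000001*z + 10.0936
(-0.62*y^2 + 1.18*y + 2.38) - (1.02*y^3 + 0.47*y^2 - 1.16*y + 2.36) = -1.02*y^3 - 1.09*y^2 + 2.34*y + 0.02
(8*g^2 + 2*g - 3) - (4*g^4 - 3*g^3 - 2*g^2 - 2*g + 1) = -4*g^4 + 3*g^3 + 10*g^2 + 4*g - 4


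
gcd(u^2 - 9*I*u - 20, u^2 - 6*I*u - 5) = u - 5*I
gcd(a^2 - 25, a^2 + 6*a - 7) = 1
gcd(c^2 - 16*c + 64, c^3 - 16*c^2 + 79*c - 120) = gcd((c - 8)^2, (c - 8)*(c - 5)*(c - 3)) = c - 8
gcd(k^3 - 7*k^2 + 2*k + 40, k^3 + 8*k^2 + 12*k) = k + 2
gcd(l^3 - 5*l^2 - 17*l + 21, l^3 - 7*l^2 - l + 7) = l^2 - 8*l + 7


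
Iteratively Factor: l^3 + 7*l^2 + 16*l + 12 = (l + 2)*(l^2 + 5*l + 6) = (l + 2)*(l + 3)*(l + 2)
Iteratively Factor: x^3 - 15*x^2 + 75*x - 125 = (x - 5)*(x^2 - 10*x + 25) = (x - 5)^2*(x - 5)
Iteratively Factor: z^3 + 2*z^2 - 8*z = (z)*(z^2 + 2*z - 8) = z*(z - 2)*(z + 4)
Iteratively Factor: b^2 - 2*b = (b - 2)*(b)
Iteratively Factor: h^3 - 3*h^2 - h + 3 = (h + 1)*(h^2 - 4*h + 3) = (h - 3)*(h + 1)*(h - 1)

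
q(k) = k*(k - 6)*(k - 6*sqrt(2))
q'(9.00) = 33.18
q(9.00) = 13.90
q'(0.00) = 50.91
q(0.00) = 0.00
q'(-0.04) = 52.08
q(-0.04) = -2.06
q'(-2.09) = 124.56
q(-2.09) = -178.81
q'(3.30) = -12.02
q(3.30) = 46.20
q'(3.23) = -11.36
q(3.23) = 47.02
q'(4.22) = -17.92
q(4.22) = 32.04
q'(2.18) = 2.01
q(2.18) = 52.51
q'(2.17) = 2.17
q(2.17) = 52.49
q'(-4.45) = 239.24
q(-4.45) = -601.52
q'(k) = k*(k - 6) + k*(k - 6*sqrt(2)) + (k - 6)*(k - 6*sqrt(2)) = 3*k^2 - 12*sqrt(2)*k - 12*k + 36*sqrt(2)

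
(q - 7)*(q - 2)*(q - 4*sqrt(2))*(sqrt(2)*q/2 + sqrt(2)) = sqrt(2)*q^4/2 - 7*sqrt(2)*q^3/2 - 4*q^3 - 2*sqrt(2)*q^2 + 28*q^2 + 16*q + 14*sqrt(2)*q - 112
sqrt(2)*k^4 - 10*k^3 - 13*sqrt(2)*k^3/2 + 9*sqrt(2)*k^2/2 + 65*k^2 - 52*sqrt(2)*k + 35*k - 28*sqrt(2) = (k - 7)*(k - 4*sqrt(2))*(k - sqrt(2))*(sqrt(2)*k + sqrt(2)/2)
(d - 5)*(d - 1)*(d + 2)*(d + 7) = d^4 + 3*d^3 - 35*d^2 - 39*d + 70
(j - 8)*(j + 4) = j^2 - 4*j - 32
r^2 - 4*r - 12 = (r - 6)*(r + 2)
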